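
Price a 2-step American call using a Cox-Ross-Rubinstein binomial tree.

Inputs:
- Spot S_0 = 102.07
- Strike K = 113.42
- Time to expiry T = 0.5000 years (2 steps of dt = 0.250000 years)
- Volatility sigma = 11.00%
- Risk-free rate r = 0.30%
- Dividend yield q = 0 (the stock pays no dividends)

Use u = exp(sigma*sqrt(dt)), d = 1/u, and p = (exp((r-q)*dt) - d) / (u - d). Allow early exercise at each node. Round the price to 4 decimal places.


Answer: Price = V(0,0) = 0.1259

Derivation:
dt = T/N = 0.250000
u = exp(sigma*sqrt(dt)) = 1.056541; d = 1/u = 0.946485
p = (exp((r-q)*dt) - d) / (u - d) = 0.493071
Discount per step: exp(-r*dt) = 0.999250
Stock lattice S(k, i) with i counting down-moves:
  k=0: S(0,0) = 102.0700
  k=1: S(1,0) = 107.8411; S(1,1) = 96.6077
  k=2: S(2,0) = 113.9385; S(2,1) = 102.0700; S(2,2) = 91.4378
Terminal payoffs V(N, i) = max(S_T - K, 0):
  V(2,0) = 0.518503; V(2,1) = 0.000000; V(2,2) = 0.000000
Backward induction: V(k, i) = exp(-r*dt) * [p * V(k+1, i) + (1-p) * V(k+1, i+1)]; then take max(V_cont, immediate exercise) for American.
  V(1,0) = exp(-r*dt) * [p*0.518503 + (1-p)*0.000000] = 0.255467; exercise = 0.000000; V(1,0) = max -> 0.255467
  V(1,1) = exp(-r*dt) * [p*0.000000 + (1-p)*0.000000] = 0.000000; exercise = 0.000000; V(1,1) = max -> 0.000000
  V(0,0) = exp(-r*dt) * [p*0.255467 + (1-p)*0.000000] = 0.125869; exercise = 0.000000; V(0,0) = max -> 0.125869


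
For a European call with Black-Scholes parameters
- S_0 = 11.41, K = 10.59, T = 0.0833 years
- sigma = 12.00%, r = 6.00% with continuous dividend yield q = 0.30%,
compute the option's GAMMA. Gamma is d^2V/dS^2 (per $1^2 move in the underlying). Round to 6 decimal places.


d1 = 2.3077802996; d2 = 2.2731462123
phi(d1) = 0.0278238006; exp(-qT) = 0.9997501312; exp(-rT) = 0.9950144692
Gamma = exp(-qT) * phi(d1) / (S * sigma * sqrt(T)) = 0.9997501312 * 0.0278238006 / (11.4100 * 0.1200 * 0.2886173938) = 0.070391

Answer: Gamma = 0.070391


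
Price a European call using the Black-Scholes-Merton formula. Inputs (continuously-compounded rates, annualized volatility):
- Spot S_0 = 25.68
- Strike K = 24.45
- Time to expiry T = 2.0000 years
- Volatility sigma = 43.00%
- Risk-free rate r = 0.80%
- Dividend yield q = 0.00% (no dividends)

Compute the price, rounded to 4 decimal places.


Answer: Price = 6.7840

Derivation:
d1 = (ln(S/K) + (r - q + 0.5*sigma^2) * T) / (sigma * sqrt(T)) = 0.41107943
d2 = d1 - sigma * sqrt(T) = -0.19703241
exp(-rT) = 0.98412732; exp(-qT) = 1.00000000
C = S_0 * exp(-qT) * N(d1) - K * exp(-rT) * N(d2)
N(d1) = 0.65949285; N(d2) = 0.42190109
C = 25.6800 * 1.00000000 * 0.65949285 - 24.4500 * 0.98412732 * 0.42190109 = 6.7840


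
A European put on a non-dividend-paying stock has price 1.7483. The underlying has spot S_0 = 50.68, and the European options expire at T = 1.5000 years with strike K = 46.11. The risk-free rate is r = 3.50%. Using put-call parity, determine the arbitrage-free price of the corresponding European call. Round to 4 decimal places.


Put-call parity: C - P = S_0 * exp(-qT) - K * exp(-rT).
S_0 * exp(-qT) = 50.6800 * 1.00000000 = 50.68000000
K * exp(-rT) = 46.1100 * 0.94885432 = 43.75167274
C = P + S*exp(-qT) - K*exp(-rT)
C = 1.7483 + 50.68000000 - 43.75167274 = 8.6766

Answer: Call price = 8.6766


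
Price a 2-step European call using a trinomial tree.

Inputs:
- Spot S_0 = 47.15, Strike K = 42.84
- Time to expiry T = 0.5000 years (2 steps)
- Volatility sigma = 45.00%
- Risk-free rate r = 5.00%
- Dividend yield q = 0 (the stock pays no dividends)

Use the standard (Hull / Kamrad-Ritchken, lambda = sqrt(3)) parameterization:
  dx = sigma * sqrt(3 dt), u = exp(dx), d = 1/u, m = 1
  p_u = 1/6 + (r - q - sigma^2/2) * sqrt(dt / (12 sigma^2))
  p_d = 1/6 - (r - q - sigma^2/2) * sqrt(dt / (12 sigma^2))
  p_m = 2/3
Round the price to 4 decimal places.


Answer: Price = V(0,0) = 8.6509

Derivation:
dt = T/N = 0.250000; dx = sigma*sqrt(3*dt) = 0.389711
u = exp(dx) = 1.476555; d = 1/u = 0.677252
p_u = 0.150228, p_m = 0.666667, p_d = 0.183105
Discount per step: exp(-r*dt) = 0.987578
Stock lattice S(k, j) with j the centered position index:
  k=0: S(0,+0) = 47.1500
  k=1: S(1,-1) = 31.9324; S(1,+0) = 47.1500; S(1,+1) = 69.6196
  k=2: S(2,-2) = 21.6263; S(2,-1) = 31.9324; S(2,+0) = 47.1500; S(2,+1) = 69.6196; S(2,+2) = 102.7971
Terminal payoffs V(N, j) = max(S_T - K, 0):
  V(2,-2) = 0.000000; V(2,-1) = 0.000000; V(2,+0) = 4.310000; V(2,+1) = 26.779552; V(2,+2) = 59.957072
Backward induction: V(k, j) = exp(-r*dt) * [p_u * V(k+1, j+1) + p_m * V(k+1, j) + p_d * V(k+1, j-1)]
  V(1,-1) = exp(-r*dt) * [p_u*4.310000 + p_m*0.000000 + p_d*0.000000] = 0.639440
  V(1,+0) = exp(-r*dt) * [p_u*26.779552 + p_m*4.310000 + p_d*0.000000] = 6.810710
  V(1,+1) = exp(-r*dt) * [p_u*59.957072 + p_m*26.779552 + p_d*4.310000] = 27.305995
  V(0,+0) = exp(-r*dt) * [p_u*27.305995 + p_m*6.810710 + p_d*0.639440] = 8.650874


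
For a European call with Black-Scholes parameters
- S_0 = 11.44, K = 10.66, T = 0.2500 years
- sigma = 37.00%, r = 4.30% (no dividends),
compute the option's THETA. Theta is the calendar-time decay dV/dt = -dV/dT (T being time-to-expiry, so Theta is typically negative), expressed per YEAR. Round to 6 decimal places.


Answer: Theta = -1.753898

Derivation:
d1 = 0.5323246876; d2 = 0.3473246876
phi(d1) = 0.3462399249; exp(-qT) = 1.0000000000; exp(-rT) = 0.9893075748
Theta = -S*exp(-qT)*phi(d1)*sigma/(2*sqrt(T)) - r*K*exp(-rT)*N(d2) + q*S*exp(-qT)*N(d1)
N(d1) = 0.7027494318; N(d2) = 0.6358262971; sqrt(T) = 0.5000000000
Term 1 = -11.4400 * 1.0000000000 * 0.3462399249 * 0.3700 / (2 * 0.5000000000) = -1.4655643541
Term 2 = -0.0430 * 10.6600 * 0.9893075748 * 0.6358262971 = -0.2883337501
Term 3 = 0 (no dividend yield, q = 0)
Theta = -1.4655643541 + (-0.2883337501) + (0.0000000000) = -1.753898


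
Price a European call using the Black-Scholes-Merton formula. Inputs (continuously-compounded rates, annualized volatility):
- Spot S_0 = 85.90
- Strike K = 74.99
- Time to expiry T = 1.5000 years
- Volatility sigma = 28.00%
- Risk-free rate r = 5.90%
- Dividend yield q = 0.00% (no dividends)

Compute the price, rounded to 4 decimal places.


Answer: Price = 21.2917

Derivation:
d1 = (ln(S/K) + (r - q + 0.5*sigma^2) * T) / (sigma * sqrt(T)) = 0.82562110
d2 = d1 - sigma * sqrt(T) = 0.48269253
exp(-rT) = 0.91530311; exp(-qT) = 1.00000000
C = S_0 * exp(-qT) * N(d1) - K * exp(-rT) * N(d2)
N(d1) = 0.79549047; N(d2) = 0.68534297
C = 85.9000 * 1.00000000 * 0.79549047 - 74.9900 * 0.91530311 * 0.68534297 = 21.2917


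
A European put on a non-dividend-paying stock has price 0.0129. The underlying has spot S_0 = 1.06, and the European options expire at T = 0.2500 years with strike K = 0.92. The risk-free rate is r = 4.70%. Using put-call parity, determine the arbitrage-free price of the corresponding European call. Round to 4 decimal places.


Answer: Call price = 0.1636

Derivation:
Put-call parity: C - P = S_0 * exp(-qT) - K * exp(-rT).
S_0 * exp(-qT) = 1.0600 * 1.00000000 = 1.06000000
K * exp(-rT) = 0.9200 * 0.98831876 = 0.90925326
C = P + S*exp(-qT) - K*exp(-rT)
C = 0.0129 + 1.06000000 - 0.90925326 = 0.1636


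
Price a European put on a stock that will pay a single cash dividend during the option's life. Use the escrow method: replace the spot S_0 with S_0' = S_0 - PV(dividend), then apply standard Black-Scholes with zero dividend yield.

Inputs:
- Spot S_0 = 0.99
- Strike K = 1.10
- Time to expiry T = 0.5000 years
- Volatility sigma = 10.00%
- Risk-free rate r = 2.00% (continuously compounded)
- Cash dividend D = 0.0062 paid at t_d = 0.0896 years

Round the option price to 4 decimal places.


Answer: Price = 0.1077

Derivation:
PV(D) = D * exp(-r * t_d) = 0.0062 * 0.99820960 = 0.00618890
S_0' = S_0 - PV(D) = 0.9900 - 0.00618890 = 0.98381110
d1 = (ln(S_0'/K) + (r + sigma^2/2)*T) / (sigma*sqrt(T)) = -1.40193184
d2 = d1 - sigma*sqrt(T) = -1.47264252
exp(-rT) = 0.99004983
N(-d1) = 0.91953220; N(-d2) = 0.92957627
P = K * exp(-rT) * N(-d2) - S_0' * N(-d1) = 1.1000 * 0.99004983 * 0.92957627 - 0.98381110 * 0.91953220 = 0.1077


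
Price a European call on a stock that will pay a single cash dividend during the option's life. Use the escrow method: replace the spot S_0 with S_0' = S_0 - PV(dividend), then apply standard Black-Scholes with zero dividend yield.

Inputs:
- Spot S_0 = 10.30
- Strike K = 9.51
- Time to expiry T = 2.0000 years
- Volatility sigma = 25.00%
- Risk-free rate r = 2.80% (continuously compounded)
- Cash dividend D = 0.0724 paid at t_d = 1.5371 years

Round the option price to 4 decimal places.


Answer: Price = 2.0557

Derivation:
PV(D) = D * exp(-r * t_d) = 0.0724 * 0.95787422 = 0.06935009
S_0' = S_0 - PV(D) = 10.3000 - 0.06935009 = 10.23064991
d1 = (ln(S_0'/K) + (r + sigma^2/2)*T) / (sigma*sqrt(T)) = 0.54176890
d2 = d1 - sigma*sqrt(T) = 0.18821551
exp(-rT) = 0.94553914
N(d1) = 0.70601114; N(d2) = 0.57464614
C = S_0' * N(d1) - K * exp(-rT) * N(d2) = 10.23064991 * 0.70601114 - 9.5100 * 0.94553914 * 0.57464614 = 2.0557


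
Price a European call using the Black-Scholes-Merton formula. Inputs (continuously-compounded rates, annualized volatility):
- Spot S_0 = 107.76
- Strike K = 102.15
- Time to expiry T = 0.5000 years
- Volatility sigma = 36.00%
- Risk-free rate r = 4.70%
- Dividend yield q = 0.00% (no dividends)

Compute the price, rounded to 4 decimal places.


Answer: Price = 14.9749

Derivation:
d1 = (ln(S/K) + (r - q + 0.5*sigma^2) * T) / (sigma * sqrt(T)) = 0.42962320
d2 = d1 - sigma * sqrt(T) = 0.17506475
exp(-rT) = 0.97677397; exp(-qT) = 1.00000000
C = S_0 * exp(-qT) * N(d1) - K * exp(-rT) * N(d2)
N(d1) = 0.66626512; N(d2) = 0.56948562
C = 107.7600 * 1.00000000 * 0.66626512 - 102.1500 * 0.97677397 * 0.56948562 = 14.9749


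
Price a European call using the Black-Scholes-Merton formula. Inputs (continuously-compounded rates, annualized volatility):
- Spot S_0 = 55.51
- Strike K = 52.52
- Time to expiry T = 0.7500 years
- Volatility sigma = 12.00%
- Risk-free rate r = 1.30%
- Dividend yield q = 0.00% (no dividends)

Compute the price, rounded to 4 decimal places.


Answer: Price = 4.4007

Derivation:
d1 = (ln(S/K) + (r - q + 0.5*sigma^2) * T) / (sigma * sqrt(T)) = 0.67857070
d2 = d1 - sigma * sqrt(T) = 0.57464765
exp(-rT) = 0.99029738; exp(-qT) = 1.00000000
C = S_0 * exp(-qT) * N(d1) - K * exp(-rT) * N(d2)
N(d1) = 0.75129504; N(d2) = 0.71723519
C = 55.5100 * 1.00000000 * 0.75129504 - 52.5200 * 0.99029738 * 0.71723519 = 4.4007


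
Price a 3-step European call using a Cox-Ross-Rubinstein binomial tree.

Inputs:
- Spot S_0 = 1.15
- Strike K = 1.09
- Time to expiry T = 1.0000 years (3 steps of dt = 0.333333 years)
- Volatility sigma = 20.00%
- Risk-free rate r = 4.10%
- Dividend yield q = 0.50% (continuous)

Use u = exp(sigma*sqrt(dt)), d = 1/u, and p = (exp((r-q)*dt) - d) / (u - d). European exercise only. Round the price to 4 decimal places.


Answer: Price = V(0,0) = 0.1492

Derivation:
dt = T/N = 0.333333
u = exp(sigma*sqrt(dt)) = 1.122401; d = 1/u = 0.890947
p = (exp((r-q)*dt) - d) / (u - d) = 0.523323
Discount per step: exp(-r*dt) = 0.986426
Stock lattice S(k, i) with i counting down-moves:
  k=0: S(0,0) = 1.1500
  k=1: S(1,0) = 1.2908; S(1,1) = 1.0246
  k=2: S(2,0) = 1.4488; S(2,1) = 1.1500; S(2,2) = 0.9129
  k=3: S(3,0) = 1.6261; S(3,1) = 1.2908; S(3,2) = 1.0246; S(3,3) = 0.8133
Terminal payoffs V(N, i) = max(S_T - K, 0):
  V(3,0) = 0.536080; V(3,1) = 0.200761; V(3,2) = 0.000000; V(3,3) = 0.000000
Backward induction: V(k, i) = exp(-r*dt) * [p * V(k+1, i) + (1-p) * V(k+1, i+1)].
  V(2,0) = exp(-r*dt) * [p*0.536080 + (1-p)*0.200761] = 0.371134
  V(2,1) = exp(-r*dt) * [p*0.200761 + (1-p)*0.000000] = 0.103637
  V(2,2) = exp(-r*dt) * [p*0.000000 + (1-p)*0.000000] = 0.000000
  V(1,0) = exp(-r*dt) * [p*0.371134 + (1-p)*0.103637] = 0.240317
  V(1,1) = exp(-r*dt) * [p*0.103637 + (1-p)*0.000000] = 0.053499
  V(0,0) = exp(-r*dt) * [p*0.240317 + (1-p)*0.053499] = 0.149212


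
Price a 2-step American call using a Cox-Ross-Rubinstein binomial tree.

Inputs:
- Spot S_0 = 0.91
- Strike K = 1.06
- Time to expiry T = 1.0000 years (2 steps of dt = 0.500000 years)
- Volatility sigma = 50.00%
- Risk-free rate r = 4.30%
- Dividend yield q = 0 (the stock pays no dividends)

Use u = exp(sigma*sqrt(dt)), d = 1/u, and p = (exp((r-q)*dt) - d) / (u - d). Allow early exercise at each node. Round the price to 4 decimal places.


dt = T/N = 0.500000
u = exp(sigma*sqrt(dt)) = 1.424119; d = 1/u = 0.702189
p = (exp((r-q)*dt) - d) / (u - d) = 0.442625
Discount per step: exp(-r*dt) = 0.978729
Stock lattice S(k, i) with i counting down-moves:
  k=0: S(0,0) = 0.9100
  k=1: S(1,0) = 1.2959; S(1,1) = 0.6390
  k=2: S(2,0) = 1.8456; S(2,1) = 0.9100; S(2,2) = 0.4487
Terminal payoffs V(N, i) = max(S_T - K, 0):
  V(2,0) = 0.785585; V(2,1) = 0.000000; V(2,2) = 0.000000
Backward induction: V(k, i) = exp(-r*dt) * [p * V(k+1, i) + (1-p) * V(k+1, i+1)]; then take max(V_cont, immediate exercise) for American.
  V(1,0) = exp(-r*dt) * [p*0.785585 + (1-p)*0.000000] = 0.340323; exercise = 0.235948; V(1,0) = max -> 0.340323
  V(1,1) = exp(-r*dt) * [p*0.000000 + (1-p)*0.000000] = 0.000000; exercise = 0.000000; V(1,1) = max -> 0.000000
  V(0,0) = exp(-r*dt) * [p*0.340323 + (1-p)*0.000000] = 0.147431; exercise = 0.000000; V(0,0) = max -> 0.147431

Answer: Price = V(0,0) = 0.1474


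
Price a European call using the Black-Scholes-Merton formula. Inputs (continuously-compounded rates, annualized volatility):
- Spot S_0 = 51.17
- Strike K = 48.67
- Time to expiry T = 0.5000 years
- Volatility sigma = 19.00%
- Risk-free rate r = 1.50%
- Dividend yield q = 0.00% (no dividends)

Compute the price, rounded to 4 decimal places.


d1 = (ln(S/K) + (r - q + 0.5*sigma^2) * T) / (sigma * sqrt(T)) = 0.49583518
d2 = d1 - sigma * sqrt(T) = 0.36148489
exp(-rT) = 0.99252805; exp(-qT) = 1.00000000
C = S_0 * exp(-qT) * N(d1) - K * exp(-rT) * N(d2)
N(d1) = 0.68999465; N(d2) = 0.64113150
C = 51.1700 * 1.00000000 * 0.68999465 - 48.6700 * 0.99252805 * 0.64113150 = 4.3363

Answer: Price = 4.3363


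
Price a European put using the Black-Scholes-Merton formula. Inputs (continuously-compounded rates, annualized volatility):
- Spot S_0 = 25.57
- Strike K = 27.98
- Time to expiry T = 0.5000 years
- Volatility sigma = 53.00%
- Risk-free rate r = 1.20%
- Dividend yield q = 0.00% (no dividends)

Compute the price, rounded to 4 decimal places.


Answer: Price = 5.1869

Derivation:
d1 = (ln(S/K) + (r - q + 0.5*sigma^2) * T) / (sigma * sqrt(T)) = -0.03694347
d2 = d1 - sigma * sqrt(T) = -0.41171007
exp(-rT) = 0.99401796; exp(-qT) = 1.00000000
P = K * exp(-rT) * N(-d2) - S_0 * exp(-qT) * N(-d1)
N(-d1) = 0.51473496; N(-d2) = 0.65972403
P = 27.9800 * 0.99401796 * 0.65972403 - 25.5700 * 1.00000000 * 0.51473496 = 5.1869


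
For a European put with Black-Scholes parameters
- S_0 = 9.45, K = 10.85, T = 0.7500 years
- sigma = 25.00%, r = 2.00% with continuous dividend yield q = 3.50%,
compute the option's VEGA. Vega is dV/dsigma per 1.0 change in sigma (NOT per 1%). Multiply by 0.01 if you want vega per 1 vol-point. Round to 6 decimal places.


Answer: Vega = 2.685162

Derivation:
d1 = -0.5817974296; d2 = -0.7983037806
phi(d1) = 0.3368280697; exp(-qT) = 0.9740915363; exp(-rT) = 0.9851119396
Vega = S * exp(-qT) * phi(d1) * sqrt(T) = 9.4500 * 0.9740915363 * 0.3368280697 * 0.8660254038 = 2.685162


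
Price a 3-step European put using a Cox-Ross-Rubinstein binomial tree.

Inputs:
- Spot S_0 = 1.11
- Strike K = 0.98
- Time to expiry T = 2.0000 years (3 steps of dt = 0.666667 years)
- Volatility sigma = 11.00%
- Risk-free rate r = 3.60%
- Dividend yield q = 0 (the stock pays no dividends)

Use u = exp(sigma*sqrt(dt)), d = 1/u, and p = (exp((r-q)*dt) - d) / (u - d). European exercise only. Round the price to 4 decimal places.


dt = T/N = 0.666667
u = exp(sigma*sqrt(dt)) = 1.093971; d = 1/u = 0.914101
p = (exp((r-q)*dt) - d) / (u - d) = 0.612605
Discount per step: exp(-r*dt) = 0.976286
Stock lattice S(k, i) with i counting down-moves:
  k=0: S(0,0) = 1.1100
  k=1: S(1,0) = 1.2143; S(1,1) = 1.0147
  k=2: S(2,0) = 1.3284; S(2,1) = 1.1100; S(2,2) = 0.9275
  k=3: S(3,0) = 1.4533; S(3,1) = 1.2143; S(3,2) = 1.0147; S(3,3) = 0.8478
Terminal payoffs V(N, i) = max(K - S_T, 0):
  V(3,0) = 0.000000; V(3,1) = 0.000000; V(3,2) = 0.000000; V(3,3) = 0.132177
Backward induction: V(k, i) = exp(-r*dt) * [p * V(k+1, i) + (1-p) * V(k+1, i+1)].
  V(2,0) = exp(-r*dt) * [p*0.000000 + (1-p)*0.000000] = 0.000000
  V(2,1) = exp(-r*dt) * [p*0.000000 + (1-p)*0.000000] = 0.000000
  V(2,2) = exp(-r*dt) * [p*0.000000 + (1-p)*0.132177] = 0.049991
  V(1,0) = exp(-r*dt) * [p*0.000000 + (1-p)*0.000000] = 0.000000
  V(1,1) = exp(-r*dt) * [p*0.000000 + (1-p)*0.049991] = 0.018907
  V(0,0) = exp(-r*dt) * [p*0.000000 + (1-p)*0.018907] = 0.007151

Answer: Price = V(0,0) = 0.0072


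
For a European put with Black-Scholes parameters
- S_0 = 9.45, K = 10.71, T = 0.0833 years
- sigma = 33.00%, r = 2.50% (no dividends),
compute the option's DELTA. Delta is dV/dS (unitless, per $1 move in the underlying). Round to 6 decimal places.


Answer: Delta = -0.893369

Derivation:
d1 = -1.2446482888; d2 = -1.3398920288
phi(d1) = 0.1838724047; exp(-qT) = 1.0000000000; exp(-rT) = 0.9979196669
N(-d1) = 0.8933694691
Delta = -exp(-qT) * N(-d1) = -1.0000000000 * 0.8933694691 = -0.893369


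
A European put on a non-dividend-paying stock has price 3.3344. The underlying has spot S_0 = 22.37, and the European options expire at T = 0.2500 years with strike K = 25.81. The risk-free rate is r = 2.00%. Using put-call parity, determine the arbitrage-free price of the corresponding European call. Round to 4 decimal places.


Put-call parity: C - P = S_0 * exp(-qT) - K * exp(-rT).
S_0 * exp(-qT) = 22.3700 * 1.00000000 = 22.37000000
K * exp(-rT) = 25.8100 * 0.99501248 = 25.68127209
C = P + S*exp(-qT) - K*exp(-rT)
C = 3.3344 + 22.37000000 - 25.68127209 = 0.0231

Answer: Call price = 0.0231


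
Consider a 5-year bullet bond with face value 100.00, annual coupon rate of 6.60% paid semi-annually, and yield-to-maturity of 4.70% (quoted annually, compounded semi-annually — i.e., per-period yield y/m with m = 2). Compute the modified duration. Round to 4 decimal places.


Coupon per period c = face * coupon_rate / m = 3.300000
Periods per year m = 2; per-period yield y/m = 0.023500
Number of cashflows N = 10
Cashflows (t years, CF_t, discount factor 1/(1+y/m)^(m*t), PV):
  t = 0.5000: CF_t = 3.300000, DF = 0.977040, PV = 3.224231
  t = 1.0000: CF_t = 3.300000, DF = 0.954606, PV = 3.150201
  t = 1.5000: CF_t = 3.300000, DF = 0.932688, PV = 3.077871
  t = 2.0000: CF_t = 3.300000, DF = 0.911273, PV = 3.007202
  t = 2.5000: CF_t = 3.300000, DF = 0.890350, PV = 2.938155
  t = 3.0000: CF_t = 3.300000, DF = 0.869907, PV = 2.870694
  t = 3.5000: CF_t = 3.300000, DF = 0.849934, PV = 2.804781
  t = 4.0000: CF_t = 3.300000, DF = 0.830419, PV = 2.740382
  t = 4.5000: CF_t = 3.300000, DF = 0.811352, PV = 2.677462
  t = 5.0000: CF_t = 103.300000, DF = 0.792723, PV = 81.888299
Price P = sum_t PV_t = 108.379278
First compute Macaulay numerator sum_t t * PV_t:
  t * PV_t at t = 0.5000: 1.612115
  t * PV_t at t = 1.0000: 3.150201
  t * PV_t at t = 1.5000: 4.616806
  t * PV_t at t = 2.0000: 6.014403
  t * PV_t at t = 2.5000: 7.345388
  t * PV_t at t = 3.0000: 8.612081
  t * PV_t at t = 3.5000: 9.816735
  t * PV_t at t = 4.0000: 10.961529
  t * PV_t at t = 4.5000: 12.048579
  t * PV_t at t = 5.0000: 409.441496
Macaulay duration D = 473.619334 / 108.379278 = 4.370017
Modified duration = D / (1 + y/m) = 4.370017 / (1 + 0.023500) = 4.269680

Answer: Modified duration = 4.2697


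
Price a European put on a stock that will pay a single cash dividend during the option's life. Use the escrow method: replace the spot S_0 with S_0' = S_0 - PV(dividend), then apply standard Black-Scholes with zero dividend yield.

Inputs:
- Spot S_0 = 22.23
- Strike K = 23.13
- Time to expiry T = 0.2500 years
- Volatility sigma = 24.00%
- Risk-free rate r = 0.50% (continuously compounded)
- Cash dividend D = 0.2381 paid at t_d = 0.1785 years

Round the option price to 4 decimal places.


PV(D) = D * exp(-r * t_d) = 0.2381 * 0.99910790 = 0.23788759
S_0' = S_0 - PV(D) = 22.2300 - 0.23788759 = 21.99211241
d1 = (ln(S_0'/K) + (r + sigma^2/2)*T) / (sigma*sqrt(T)) = -0.34997178
d2 = d1 - sigma*sqrt(T) = -0.46997178
exp(-rT) = 0.99875078
N(-d1) = 0.63682006; N(-d2) = 0.68081241
P = K * exp(-rT) * N(-d2) - S_0' * N(-d1) = 23.1300 * 0.99875078 * 0.68081241 - 21.99211241 * 0.63682006 = 1.7225

Answer: Price = 1.7225


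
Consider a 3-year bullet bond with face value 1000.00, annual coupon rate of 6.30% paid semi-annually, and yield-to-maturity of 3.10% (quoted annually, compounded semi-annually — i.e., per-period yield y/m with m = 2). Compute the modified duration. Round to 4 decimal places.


Coupon per period c = face * coupon_rate / m = 31.500000
Periods per year m = 2; per-period yield y/m = 0.015500
Number of cashflows N = 6
Cashflows (t years, CF_t, discount factor 1/(1+y/m)^(m*t), PV):
  t = 0.5000: CF_t = 31.500000, DF = 0.984737, PV = 31.019202
  t = 1.0000: CF_t = 31.500000, DF = 0.969706, PV = 30.545743
  t = 1.5000: CF_t = 31.500000, DF = 0.954905, PV = 30.079511
  t = 2.0000: CF_t = 31.500000, DF = 0.940330, PV = 29.620395
  t = 2.5000: CF_t = 31.500000, DF = 0.925977, PV = 29.168286
  t = 3.0000: CF_t = 1031.500000, DF = 0.911844, PV = 940.566845
Price P = sum_t PV_t = 1090.999983
First compute Macaulay numerator sum_t t * PV_t:
  t * PV_t at t = 0.5000: 15.509601
  t * PV_t at t = 1.0000: 30.545743
  t * PV_t at t = 1.5000: 45.119266
  t * PV_t at t = 2.0000: 59.240790
  t * PV_t at t = 2.5000: 72.920716
  t * PV_t at t = 3.0000: 2821.700535
Macaulay duration D = 3045.036652 / 1090.999983 = 2.791051
Modified duration = D / (1 + y/m) = 2.791051 / (1 + 0.015500) = 2.748450

Answer: Modified duration = 2.7485


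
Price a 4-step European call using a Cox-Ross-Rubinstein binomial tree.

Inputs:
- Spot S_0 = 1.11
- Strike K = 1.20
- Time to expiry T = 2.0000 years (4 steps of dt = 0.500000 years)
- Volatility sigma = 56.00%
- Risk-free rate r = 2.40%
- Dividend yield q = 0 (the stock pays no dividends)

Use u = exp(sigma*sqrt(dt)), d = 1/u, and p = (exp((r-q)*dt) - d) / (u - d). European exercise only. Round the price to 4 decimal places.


dt = T/N = 0.500000
u = exp(sigma*sqrt(dt)) = 1.485839; d = 1/u = 0.673020
p = (exp((r-q)*dt) - d) / (u - d) = 0.417131
Discount per step: exp(-r*dt) = 0.988072
Stock lattice S(k, i) with i counting down-moves:
  k=0: S(0,0) = 1.1100
  k=1: S(1,0) = 1.6493; S(1,1) = 0.7471
  k=2: S(2,0) = 2.4506; S(2,1) = 1.1100; S(2,2) = 0.5028
  k=3: S(3,0) = 3.6411; S(3,1) = 1.6493; S(3,2) = 0.7471; S(3,3) = 0.3384
  k=4: S(4,0) = 5.4102; S(4,1) = 2.4506; S(4,2) = 1.1100; S(4,3) = 0.5028; S(4,4) = 0.2277
Terminal payoffs V(N, i) = max(S_T - K, 0):
  V(4,0) = 4.210163; V(4,1) = 1.250567; V(4,2) = 0.000000; V(4,3) = 0.000000; V(4,4) = 0.000000
Backward induction: V(k, i) = exp(-r*dt) * [p * V(k+1, i) + (1-p) * V(k+1, i+1)].
  V(3,0) = exp(-r*dt) * [p*4.210163 + (1-p)*1.250567] = 2.455463
  V(3,1) = exp(-r*dt) * [p*1.250567 + (1-p)*0.000000] = 0.515428
  V(3,2) = exp(-r*dt) * [p*0.000000 + (1-p)*0.000000] = 0.000000
  V(3,3) = exp(-r*dt) * [p*0.000000 + (1-p)*0.000000] = 0.000000
  V(2,0) = exp(-r*dt) * [p*2.455463 + (1-p)*0.515428] = 1.308876
  V(2,1) = exp(-r*dt) * [p*0.515428 + (1-p)*0.000000] = 0.212436
  V(2,2) = exp(-r*dt) * [p*0.000000 + (1-p)*0.000000] = 0.000000
  V(1,0) = exp(-r*dt) * [p*1.308876 + (1-p)*0.212436] = 0.661806
  V(1,1) = exp(-r*dt) * [p*0.212436 + (1-p)*0.000000] = 0.087557
  V(0,0) = exp(-r*dt) * [p*0.661806 + (1-p)*0.087557] = 0.323192

Answer: Price = V(0,0) = 0.3232


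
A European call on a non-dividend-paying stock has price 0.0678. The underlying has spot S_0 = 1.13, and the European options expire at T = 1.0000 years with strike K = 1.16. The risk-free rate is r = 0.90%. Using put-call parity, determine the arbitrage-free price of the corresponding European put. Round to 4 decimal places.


Put-call parity: C - P = S_0 * exp(-qT) - K * exp(-rT).
S_0 * exp(-qT) = 1.1300 * 1.00000000 = 1.13000000
K * exp(-rT) = 1.1600 * 0.99104038 = 1.14960684
P = C - S*exp(-qT) + K*exp(-rT)
P = 0.0678 - 1.13000000 + 1.14960684 = 0.0874

Answer: Put price = 0.0874


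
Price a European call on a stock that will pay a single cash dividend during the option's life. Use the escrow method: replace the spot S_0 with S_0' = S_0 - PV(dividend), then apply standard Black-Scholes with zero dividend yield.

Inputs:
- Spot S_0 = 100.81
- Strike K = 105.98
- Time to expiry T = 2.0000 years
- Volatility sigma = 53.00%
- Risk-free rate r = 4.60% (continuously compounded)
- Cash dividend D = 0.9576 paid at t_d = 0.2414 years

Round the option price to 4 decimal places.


Answer: Price = 30.3342

Derivation:
PV(D) = D * exp(-r * t_d) = 0.9576 * 0.98895703 = 0.94702525
S_0' = S_0 - PV(D) = 100.8100 - 0.94702525 = 99.86297475
d1 = (ln(S_0'/K) + (r + sigma^2/2)*T) / (sigma*sqrt(T)) = 0.41819175
d2 = d1 - sigma*sqrt(T) = -0.33134144
exp(-rT) = 0.91210515
N(d1) = 0.66209654; N(d2) = 0.37019330
C = S_0' * N(d1) - K * exp(-rT) * N(d2) = 99.86297475 * 0.66209654 - 105.9800 * 0.91210515 * 0.37019330 = 30.3342


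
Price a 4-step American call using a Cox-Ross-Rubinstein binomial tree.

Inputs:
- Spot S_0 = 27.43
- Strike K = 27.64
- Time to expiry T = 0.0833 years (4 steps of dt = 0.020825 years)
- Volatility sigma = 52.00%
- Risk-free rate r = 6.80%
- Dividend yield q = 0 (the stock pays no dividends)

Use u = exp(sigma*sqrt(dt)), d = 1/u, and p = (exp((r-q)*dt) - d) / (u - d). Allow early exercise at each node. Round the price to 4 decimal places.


dt = T/N = 0.020825
u = exp(sigma*sqrt(dt)) = 1.077928; d = 1/u = 0.927706
p = (exp((r-q)*dt) - d) / (u - d) = 0.490682
Discount per step: exp(-r*dt) = 0.998585
Stock lattice S(k, i) with i counting down-moves:
  k=0: S(0,0) = 27.4300
  k=1: S(1,0) = 29.5676; S(1,1) = 25.4470
  k=2: S(2,0) = 31.8717; S(2,1) = 27.4300; S(2,2) = 23.6073
  k=3: S(3,0) = 34.3554; S(3,1) = 29.5676; S(3,2) = 25.4470; S(3,3) = 21.9006
  k=4: S(4,0) = 37.0326; S(4,1) = 31.8717; S(4,2) = 27.4300; S(4,3) = 23.6073; S(4,4) = 20.3174
Terminal payoffs V(N, i) = max(S_T - K, 0):
  V(4,0) = 9.392629; V(4,1) = 4.231696; V(4,2) = 0.000000; V(4,3) = 0.000000; V(4,4) = 0.000000
Backward induction: V(k, i) = exp(-r*dt) * [p * V(k+1, i) + (1-p) * V(k+1, i+1)]; then take max(V_cont, immediate exercise) for American.
  V(3,0) = exp(-r*dt) * [p*9.392629 + (1-p)*4.231696] = 6.754502; exercise = 6.715388; V(3,0) = max -> 6.754502
  V(3,1) = exp(-r*dt) * [p*4.231696 + (1-p)*0.000000] = 2.073479; exercise = 1.927560; V(3,1) = max -> 2.073479
  V(3,2) = exp(-r*dt) * [p*0.000000 + (1-p)*0.000000] = 0.000000; exercise = 0.000000; V(3,2) = max -> 0.000000
  V(3,3) = exp(-r*dt) * [p*0.000000 + (1-p)*0.000000] = 0.000000; exercise = 0.000000; V(3,3) = max -> 0.000000
  V(2,0) = exp(-r*dt) * [p*6.754502 + (1-p)*2.073479] = 4.364188; exercise = 4.231696; V(2,0) = max -> 4.364188
  V(2,1) = exp(-r*dt) * [p*2.073479 + (1-p)*0.000000] = 1.015979; exercise = 0.000000; V(2,1) = max -> 1.015979
  V(2,2) = exp(-r*dt) * [p*0.000000 + (1-p)*0.000000] = 0.000000; exercise = 0.000000; V(2,2) = max -> 0.000000
  V(1,0) = exp(-r*dt) * [p*4.364188 + (1-p)*1.015979] = 2.655123; exercise = 1.927560; V(1,0) = max -> 2.655123
  V(1,1) = exp(-r*dt) * [p*1.015979 + (1-p)*0.000000] = 0.497817; exercise = 0.000000; V(1,1) = max -> 0.497817
  V(0,0) = exp(-r*dt) * [p*2.655123 + (1-p)*0.497817] = 1.554166; exercise = 0.000000; V(0,0) = max -> 1.554166

Answer: Price = V(0,0) = 1.5542


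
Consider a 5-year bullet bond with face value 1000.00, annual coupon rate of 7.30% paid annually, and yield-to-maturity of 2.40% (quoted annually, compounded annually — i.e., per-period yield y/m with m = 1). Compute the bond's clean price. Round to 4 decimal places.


Answer: Price = 1228.3024

Derivation:
Coupon per period c = face * coupon_rate / m = 73.000000
Periods per year m = 1; per-period yield y/m = 0.024000
Number of cashflows N = 5
Cashflows (t years, CF_t, discount factor 1/(1+y/m)^(m*t), PV):
  t = 1.0000: CF_t = 73.000000, DF = 0.976562, PV = 71.289062
  t = 2.0000: CF_t = 73.000000, DF = 0.953674, PV = 69.618225
  t = 3.0000: CF_t = 73.000000, DF = 0.931323, PV = 67.986548
  t = 4.0000: CF_t = 73.000000, DF = 0.909495, PV = 66.393113
  t = 5.0000: CF_t = 1073.000000, DF = 0.888178, PV = 953.015444
Price P = sum_t PV_t = 1228.302393


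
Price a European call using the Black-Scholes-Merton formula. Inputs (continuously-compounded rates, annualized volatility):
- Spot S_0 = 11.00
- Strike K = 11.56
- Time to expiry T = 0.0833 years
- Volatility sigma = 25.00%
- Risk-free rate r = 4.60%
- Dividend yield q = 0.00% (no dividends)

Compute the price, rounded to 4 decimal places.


Answer: Price = 0.1293

Derivation:
d1 = (ln(S/K) + (r - q + 0.5*sigma^2) * T) / (sigma * sqrt(T)) = -0.59900292
d2 = d1 - sigma * sqrt(T) = -0.67115727
exp(-rT) = 0.99617553; exp(-qT) = 1.00000000
C = S_0 * exp(-qT) * N(d1) - K * exp(-rT) * N(d2)
N(d1) = 0.27458547; N(d2) = 0.25106017
C = 11.0000 * 1.00000000 * 0.27458547 - 11.5600 * 0.99617553 * 0.25106017 = 0.1293


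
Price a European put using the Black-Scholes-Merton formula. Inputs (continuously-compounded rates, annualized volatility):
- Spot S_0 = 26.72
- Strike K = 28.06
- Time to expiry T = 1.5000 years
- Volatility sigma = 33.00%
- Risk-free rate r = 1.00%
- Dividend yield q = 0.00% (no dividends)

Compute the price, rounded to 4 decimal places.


d1 = (ln(S/K) + (r - q + 0.5*sigma^2) * T) / (sigma * sqrt(T)) = 0.11812547
d2 = d1 - sigma * sqrt(T) = -0.28604034
exp(-rT) = 0.98511194; exp(-qT) = 1.00000000
P = K * exp(-rT) * N(-d2) - S_0 * exp(-qT) * N(-d1)
N(-d1) = 0.45298412; N(-d2) = 0.61257639
P = 28.0600 * 0.98511194 * 0.61257639 - 26.7200 * 1.00000000 * 0.45298412 = 4.8292

Answer: Price = 4.8292


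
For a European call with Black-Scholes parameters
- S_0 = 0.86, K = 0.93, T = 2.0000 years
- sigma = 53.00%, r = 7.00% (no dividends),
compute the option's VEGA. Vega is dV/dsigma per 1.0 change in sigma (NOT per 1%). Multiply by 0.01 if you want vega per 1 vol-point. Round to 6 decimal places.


d1 = 0.4571482738; d2 = -0.2923849142
phi(d1) = 0.3593599289; exp(-qT) = 1.0000000000; exp(-rT) = 0.8693582354
Vega = S * exp(-qT) * phi(d1) * sqrt(T) = 0.8600 * 1.0000000000 * 0.3593599289 * 1.4142135624 = 0.437062

Answer: Vega = 0.437062


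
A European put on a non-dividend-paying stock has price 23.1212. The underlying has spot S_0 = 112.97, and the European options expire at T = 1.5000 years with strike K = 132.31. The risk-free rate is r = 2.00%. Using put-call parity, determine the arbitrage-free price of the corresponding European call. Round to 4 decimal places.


Put-call parity: C - P = S_0 * exp(-qT) - K * exp(-rT).
S_0 * exp(-qT) = 112.9700 * 1.00000000 = 112.97000000
K * exp(-rT) = 132.3100 * 0.97044553 = 128.39964854
C = P + S*exp(-qT) - K*exp(-rT)
C = 23.1212 + 112.97000000 - 128.39964854 = 7.6916

Answer: Call price = 7.6916


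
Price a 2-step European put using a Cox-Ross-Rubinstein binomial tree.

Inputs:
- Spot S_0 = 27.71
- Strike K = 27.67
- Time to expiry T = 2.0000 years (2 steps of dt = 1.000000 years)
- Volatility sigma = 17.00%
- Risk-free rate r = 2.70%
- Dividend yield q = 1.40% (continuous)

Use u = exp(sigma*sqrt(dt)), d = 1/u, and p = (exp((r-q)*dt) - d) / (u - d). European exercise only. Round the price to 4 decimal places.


dt = T/N = 1.000000
u = exp(sigma*sqrt(dt)) = 1.185305; d = 1/u = 0.843665
p = (exp((r-q)*dt) - d) / (u - d) = 0.495902
Discount per step: exp(-r*dt) = 0.973361
Stock lattice S(k, i) with i counting down-moves:
  k=0: S(0,0) = 27.7100
  k=1: S(1,0) = 32.8448; S(1,1) = 23.3780
  k=2: S(2,0) = 38.9311; S(2,1) = 27.7100; S(2,2) = 19.7232
Terminal payoffs V(N, i) = max(K - S_T, 0):
  V(2,0) = 0.000000; V(2,1) = 0.000000; V(2,2) = 7.946844
Backward induction: V(k, i) = exp(-r*dt) * [p * V(k+1, i) + (1-p) * V(k+1, i+1)].
  V(1,0) = exp(-r*dt) * [p*0.000000 + (1-p)*0.000000] = 0.000000
  V(1,1) = exp(-r*dt) * [p*0.000000 + (1-p)*7.946844] = 3.899272
  V(0,0) = exp(-r*dt) * [p*0.000000 + (1-p)*3.899272] = 1.913253

Answer: Price = V(0,0) = 1.9133


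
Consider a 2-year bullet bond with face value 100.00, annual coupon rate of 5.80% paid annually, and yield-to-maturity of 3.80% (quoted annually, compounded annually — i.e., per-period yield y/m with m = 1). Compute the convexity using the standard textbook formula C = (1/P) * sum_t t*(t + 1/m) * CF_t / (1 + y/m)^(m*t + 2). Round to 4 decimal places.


Answer: Convexity = 5.3689

Derivation:
Coupon per period c = face * coupon_rate / m = 5.800000
Periods per year m = 1; per-period yield y/m = 0.038000
Number of cashflows N = 2
Cashflows (t years, CF_t, discount factor 1/(1+y/m)^(m*t), PV):
  t = 1.0000: CF_t = 5.800000, DF = 0.963391, PV = 5.587669
  t = 2.0000: CF_t = 105.800000, DF = 0.928122, PV = 98.195359
Price P = sum_t PV_t = 103.783027
Convexity numerator sum_t t*(t + 1/m) * CF_t / (1+y/m)^(m*t + 2):
  t = 1.0000: term = 10.372082
  t = 2.0000: term = 546.823920
Convexity = (1/P) * sum = 557.196002 / 103.783027 = 5.368855


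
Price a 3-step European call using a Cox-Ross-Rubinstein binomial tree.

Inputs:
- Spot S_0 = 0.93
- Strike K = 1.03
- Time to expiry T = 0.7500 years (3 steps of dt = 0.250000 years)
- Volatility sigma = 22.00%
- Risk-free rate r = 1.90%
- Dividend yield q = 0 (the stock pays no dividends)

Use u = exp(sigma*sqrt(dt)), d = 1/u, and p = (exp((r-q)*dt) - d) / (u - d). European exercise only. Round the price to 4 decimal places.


Answer: Price = V(0,0) = 0.0343

Derivation:
dt = T/N = 0.250000
u = exp(sigma*sqrt(dt)) = 1.116278; d = 1/u = 0.895834
p = (exp((r-q)*dt) - d) / (u - d) = 0.494126
Discount per step: exp(-r*dt) = 0.995261
Stock lattice S(k, i) with i counting down-moves:
  k=0: S(0,0) = 0.9300
  k=1: S(1,0) = 1.0381; S(1,1) = 0.8331
  k=2: S(2,0) = 1.1589; S(2,1) = 0.9300; S(2,2) = 0.7463
  k=3: S(3,0) = 1.2936; S(3,1) = 1.0381; S(3,2) = 0.8331; S(3,3) = 0.6686
Terminal payoffs V(N, i) = max(S_T - K, 0):
  V(3,0) = 0.263600; V(3,1) = 0.008139; V(3,2) = 0.000000; V(3,3) = 0.000000
Backward induction: V(k, i) = exp(-r*dt) * [p * V(k+1, i) + (1-p) * V(k+1, i+1)].
  V(2,0) = exp(-r*dt) * [p*0.263600 + (1-p)*0.008139] = 0.133732
  V(2,1) = exp(-r*dt) * [p*0.008139 + (1-p)*0.000000] = 0.004002
  V(2,2) = exp(-r*dt) * [p*0.000000 + (1-p)*0.000000] = 0.000000
  V(1,0) = exp(-r*dt) * [p*0.133732 + (1-p)*0.004002] = 0.067783
  V(1,1) = exp(-r*dt) * [p*0.004002 + (1-p)*0.000000] = 0.001968
  V(0,0) = exp(-r*dt) * [p*0.067783 + (1-p)*0.001968] = 0.034325


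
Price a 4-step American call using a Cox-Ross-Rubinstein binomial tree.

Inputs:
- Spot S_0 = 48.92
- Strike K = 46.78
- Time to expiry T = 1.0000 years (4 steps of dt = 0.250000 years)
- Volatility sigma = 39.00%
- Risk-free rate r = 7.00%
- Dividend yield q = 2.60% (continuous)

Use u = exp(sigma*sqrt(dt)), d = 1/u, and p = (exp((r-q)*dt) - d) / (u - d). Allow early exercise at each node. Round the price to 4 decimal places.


dt = T/N = 0.250000
u = exp(sigma*sqrt(dt)) = 1.215311; d = 1/u = 0.822835
p = (exp((r-q)*dt) - d) / (u - d) = 0.479586
Discount per step: exp(-r*dt) = 0.982652
Stock lattice S(k, i) with i counting down-moves:
  k=0: S(0,0) = 48.9200
  k=1: S(1,0) = 59.4530; S(1,1) = 40.2531
  k=2: S(2,0) = 72.2539; S(2,1) = 48.9200; S(2,2) = 33.1216
  k=3: S(3,0) = 87.8110; S(3,1) = 59.4530; S(3,2) = 40.2531; S(3,3) = 27.2536
  k=4: S(4,0) = 106.7176; S(4,1) = 72.2539; S(4,2) = 48.9200; S(4,3) = 33.1216; S(4,4) = 22.4252
Terminal payoffs V(N, i) = max(S_T - K, 0):
  V(4,0) = 59.937623; V(4,1) = 25.473900; V(4,2) = 2.140000; V(4,3) = 0.000000; V(4,4) = 0.000000
Backward induction: V(k, i) = exp(-r*dt) * [p * V(k+1, i) + (1-p) * V(k+1, i+1)]; then take max(V_cont, immediate exercise) for American.
  V(3,0) = exp(-r*dt) * [p*59.937623 + (1-p)*25.473900] = 41.273567; exercise = 41.030959; V(3,0) = max -> 41.273567
  V(3,1) = exp(-r*dt) * [p*25.473900 + (1-p)*2.140000] = 13.099351; exercise = 12.673013; V(3,1) = max -> 13.099351
  V(3,2) = exp(-r*dt) * [p*2.140000 + (1-p)*0.000000] = 1.008509; exercise = 0.000000; V(3,2) = max -> 1.008509
  V(3,3) = exp(-r*dt) * [p*0.000000 + (1-p)*0.000000] = 0.000000; exercise = 0.000000; V(3,3) = max -> 0.000000
  V(2,0) = exp(-r*dt) * [p*41.273567 + (1-p)*13.099351] = 26.149657; exercise = 25.473900; V(2,0) = max -> 26.149657
  V(2,1) = exp(-r*dt) * [p*13.099351 + (1-p)*1.008509] = 6.689017; exercise = 2.140000; V(2,1) = max -> 6.689017
  V(2,2) = exp(-r*dt) * [p*1.008509 + (1-p)*0.000000] = 0.475276; exercise = 0.000000; V(2,2) = max -> 0.475276
  V(1,0) = exp(-r*dt) * [p*26.149657 + (1-p)*6.689017] = 15.744116; exercise = 12.673013; V(1,0) = max -> 15.744116
  V(1,1) = exp(-r*dt) * [p*6.689017 + (1-p)*0.475276] = 3.395356; exercise = 0.000000; V(1,1) = max -> 3.395356
  V(0,0) = exp(-r*dt) * [p*15.744116 + (1-p)*3.395356] = 9.156005; exercise = 2.140000; V(0,0) = max -> 9.156005

Answer: Price = V(0,0) = 9.1560


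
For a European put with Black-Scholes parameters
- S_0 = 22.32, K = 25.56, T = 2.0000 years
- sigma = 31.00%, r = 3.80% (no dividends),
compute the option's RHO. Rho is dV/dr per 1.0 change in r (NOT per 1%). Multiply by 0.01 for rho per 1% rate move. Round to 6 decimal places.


Answer: Rho = -30.261572

Derivation:
d1 = 0.0833804532; d2 = -0.3550257511
phi(d1) = 0.3975579047; exp(-qT) = 1.0000000000; exp(-rT) = 0.9268162066
N(-d2) = 0.6387148502
Rho = -K*T*exp(-rT)*N(-d2) = -25.5600 * 2.0000 * 0.9268162066 * 0.6387148502 = -30.261572


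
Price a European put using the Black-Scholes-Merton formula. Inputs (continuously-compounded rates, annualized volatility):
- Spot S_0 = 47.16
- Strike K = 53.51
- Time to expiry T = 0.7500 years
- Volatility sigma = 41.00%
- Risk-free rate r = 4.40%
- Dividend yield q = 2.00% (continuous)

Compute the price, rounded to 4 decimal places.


Answer: Price = 9.8944

Derivation:
d1 = (ln(S/K) + (r - q + 0.5*sigma^2) * T) / (sigma * sqrt(T)) = -0.12753802
d2 = d1 - sigma * sqrt(T) = -0.48260843
exp(-rT) = 0.96753856; exp(-qT) = 0.98511194
P = K * exp(-rT) * N(-d2) - S_0 * exp(-qT) * N(-d1)
N(-d1) = 0.55074271; N(-d2) = 0.68531310
P = 53.5100 * 0.96753856 * 0.68531310 - 47.1600 * 0.98511194 * 0.55074271 = 9.8944


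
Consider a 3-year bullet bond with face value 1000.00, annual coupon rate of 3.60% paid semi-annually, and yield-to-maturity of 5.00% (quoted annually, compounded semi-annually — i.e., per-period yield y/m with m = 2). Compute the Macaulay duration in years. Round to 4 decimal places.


Answer: Macaulay duration = 2.8674 years

Derivation:
Coupon per period c = face * coupon_rate / m = 18.000000
Periods per year m = 2; per-period yield y/m = 0.025000
Number of cashflows N = 6
Cashflows (t years, CF_t, discount factor 1/(1+y/m)^(m*t), PV):
  t = 0.5000: CF_t = 18.000000, DF = 0.975610, PV = 17.560976
  t = 1.0000: CF_t = 18.000000, DF = 0.951814, PV = 17.132659
  t = 1.5000: CF_t = 18.000000, DF = 0.928599, PV = 16.714789
  t = 2.0000: CF_t = 18.000000, DF = 0.905951, PV = 16.307112
  t = 2.5000: CF_t = 18.000000, DF = 0.883854, PV = 15.909377
  t = 3.0000: CF_t = 1018.000000, DF = 0.862297, PV = 877.818210
Price P = sum_t PV_t = 961.443122
Macaulay numerator sum_t t * PV_t:
  t * PV_t at t = 0.5000: 8.780488
  t * PV_t at t = 1.0000: 17.132659
  t * PV_t at t = 1.5000: 25.072184
  t * PV_t at t = 2.0000: 32.614223
  t * PV_t at t = 2.5000: 39.773443
  t * PV_t at t = 3.0000: 2633.454629
Macaulay duration D = (sum_t t * PV_t) / P = 2756.827626 / 961.443122 = 2.867385


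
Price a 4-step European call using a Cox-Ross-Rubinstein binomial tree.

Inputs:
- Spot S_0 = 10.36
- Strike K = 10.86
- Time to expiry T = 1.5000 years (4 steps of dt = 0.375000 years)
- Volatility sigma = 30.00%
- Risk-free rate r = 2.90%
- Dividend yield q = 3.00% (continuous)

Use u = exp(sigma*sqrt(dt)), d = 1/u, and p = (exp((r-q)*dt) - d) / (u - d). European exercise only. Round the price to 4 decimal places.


Answer: Price = V(0,0) = 1.2329

Derivation:
dt = T/N = 0.375000
u = exp(sigma*sqrt(dt)) = 1.201669; d = 1/u = 0.832176
p = (exp((r-q)*dt) - d) / (u - d) = 0.453186
Discount per step: exp(-r*dt) = 0.989184
Stock lattice S(k, i) with i counting down-moves:
  k=0: S(0,0) = 10.3600
  k=1: S(1,0) = 12.4493; S(1,1) = 8.6213
  k=2: S(2,0) = 14.9599; S(2,1) = 10.3600; S(2,2) = 7.1745
  k=3: S(3,0) = 17.9769; S(3,1) = 12.4493; S(3,2) = 8.6213; S(3,3) = 5.9704
  k=4: S(4,0) = 21.6023; S(4,1) = 14.9599; S(4,2) = 10.3600; S(4,3) = 7.1745; S(4,4) = 4.9684
Terminal payoffs V(N, i) = max(S_T - K, 0):
  V(4,0) = 10.742286; V(4,1) = 4.099936; V(4,2) = 0.000000; V(4,3) = 0.000000; V(4,4) = 0.000000
Backward induction: V(k, i) = exp(-r*dt) * [p * V(k+1, i) + (1-p) * V(k+1, i+1)].
  V(3,0) = exp(-r*dt) * [p*10.742286 + (1-p)*4.099936] = 7.033253
  V(3,1) = exp(-r*dt) * [p*4.099936 + (1-p)*0.000000] = 1.837937
  V(3,2) = exp(-r*dt) * [p*0.000000 + (1-p)*0.000000] = 0.000000
  V(3,3) = exp(-r*dt) * [p*0.000000 + (1-p)*0.000000] = 0.000000
  V(2,0) = exp(-r*dt) * [p*7.033253 + (1-p)*1.837937] = 4.147037
  V(2,1) = exp(-r*dt) * [p*1.837937 + (1-p)*0.000000] = 0.823919
  V(2,2) = exp(-r*dt) * [p*0.000000 + (1-p)*0.000000] = 0.000000
  V(1,0) = exp(-r*dt) * [p*4.147037 + (1-p)*0.823919] = 2.304709
  V(1,1) = exp(-r*dt) * [p*0.823919 + (1-p)*0.000000] = 0.369350
  V(0,0) = exp(-r*dt) * [p*2.304709 + (1-p)*0.369350] = 1.232946
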